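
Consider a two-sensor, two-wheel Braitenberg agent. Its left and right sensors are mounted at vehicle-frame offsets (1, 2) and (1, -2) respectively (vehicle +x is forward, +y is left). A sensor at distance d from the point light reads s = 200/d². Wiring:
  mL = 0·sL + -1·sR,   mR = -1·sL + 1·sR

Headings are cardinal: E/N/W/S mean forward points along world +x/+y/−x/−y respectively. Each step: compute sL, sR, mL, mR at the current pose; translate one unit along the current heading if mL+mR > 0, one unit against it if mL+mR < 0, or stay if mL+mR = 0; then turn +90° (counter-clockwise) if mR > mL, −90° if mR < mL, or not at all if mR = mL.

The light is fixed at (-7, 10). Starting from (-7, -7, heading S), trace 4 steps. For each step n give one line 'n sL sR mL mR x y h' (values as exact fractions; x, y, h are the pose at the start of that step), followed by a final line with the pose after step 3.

0 25/41 25/41 -25/41 0 -7 -7 S
1 200/197 8/13 -8/13 -1024/2561 -7 -6 E
2 100/117 100/113 -100/113 400/13221 -8 -6 N
3 40/73 200/229 -200/229 5440/16717 -8 -7 W
final -7 -7 S

n=0: pose=(-7,-7,S); sL=25/41, sR=25/41; mL=-25/41, mR=0; mL+mR=-25/41 → advance -1; mR−mL=25/41 → turn +1·90°
n=1: pose=(-7,-6,E); sL=200/197, sR=8/13; mL=-8/13, mR=-1024/2561; mL+mR=-200/197 → advance -1; mR−mL=552/2561 → turn +1·90°
n=2: pose=(-8,-6,N); sL=100/117, sR=100/113; mL=-100/113, mR=400/13221; mL+mR=-100/117 → advance -1; mR−mL=12100/13221 → turn +1·90°
n=3: pose=(-8,-7,W); sL=40/73, sR=200/229; mL=-200/229, mR=5440/16717; mL+mR=-40/73 → advance -1; mR−mL=20040/16717 → turn +1·90°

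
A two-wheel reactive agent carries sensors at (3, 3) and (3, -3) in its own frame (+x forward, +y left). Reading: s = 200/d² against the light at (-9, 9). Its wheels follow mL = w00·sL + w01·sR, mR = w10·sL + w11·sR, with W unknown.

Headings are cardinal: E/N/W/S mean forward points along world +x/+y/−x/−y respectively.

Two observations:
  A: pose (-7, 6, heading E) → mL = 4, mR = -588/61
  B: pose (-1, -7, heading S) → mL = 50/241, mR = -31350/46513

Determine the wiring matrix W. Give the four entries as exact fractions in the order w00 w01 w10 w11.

1/2 0 -1 -1/2

obs A: pose=(-7,6,E) → sL=8, sR=200/61, mL=4, mR=-588/61
obs B: pose=(-1,-7,S) → sL=100/241, sR=100/193, mL=50/241, mR=-31350/46513
sensor matrix S = [[8, 200/61], [100/241, 100/193]]; det S = 7900800/2837293
solve [mL_A; mL_B] = S·[w00; w01] and [mR_A; mR_B] = S·[w10; w11]:
  w00 = 1/2, w01 = 0, w10 = -1, w11 = -1/2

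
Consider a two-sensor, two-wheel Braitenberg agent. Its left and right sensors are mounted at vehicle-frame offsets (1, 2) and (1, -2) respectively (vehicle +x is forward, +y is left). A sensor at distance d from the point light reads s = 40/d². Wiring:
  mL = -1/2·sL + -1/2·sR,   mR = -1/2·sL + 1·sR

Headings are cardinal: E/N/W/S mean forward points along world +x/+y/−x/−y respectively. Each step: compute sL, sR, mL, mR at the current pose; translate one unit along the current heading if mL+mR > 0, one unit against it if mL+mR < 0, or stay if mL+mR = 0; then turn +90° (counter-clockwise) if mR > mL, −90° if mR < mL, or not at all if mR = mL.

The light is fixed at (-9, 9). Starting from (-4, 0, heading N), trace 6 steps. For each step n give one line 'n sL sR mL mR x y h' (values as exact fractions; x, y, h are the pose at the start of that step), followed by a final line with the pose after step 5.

n=0: pose=(-4,0,N); sL=40/73, sR=40/113; mL=-3720/8249, mR=660/8249; mL+mR=-3060/8249 → advance -1; mR−mL=60/113 → turn +1·90°
n=1: pose=(-4,-1,W); sL=1/4, sR=1/2; mL=-3/8, mR=3/8; mL+mR=0 → advance +0; mR−mL=3/4 → turn +1·90°
n=2: pose=(-4,-1,S); sL=4/17, sR=4/13; mL=-60/221, mR=42/221; mL+mR=-18/221 → advance -1; mR−mL=6/13 → turn +1·90°
n=3: pose=(-4,0,E); sL=8/17, sR=40/157; mL=-968/2669, mR=52/2669; mL+mR=-916/2669 → advance -1; mR−mL=60/157 → turn +1·90°
n=4: pose=(-5,0,N); sL=10/17, sR=2/5; mL=-42/85, mR=9/85; mL+mR=-33/85 → advance -1; mR−mL=3/5 → turn +1·90°
n=5: pose=(-5,-1,W); sL=40/153, sR=40/73; mL=-4520/11169, mR=4660/11169; mL+mR=140/11169 → advance +1; mR−mL=60/73 → turn +1·90°

0 40/73 40/113 -3720/8249 660/8249 -4 0 N
1 1/4 1/2 -3/8 3/8 -4 -1 W
2 4/17 4/13 -60/221 42/221 -4 -1 S
3 8/17 40/157 -968/2669 52/2669 -4 0 E
4 10/17 2/5 -42/85 9/85 -5 0 N
5 40/153 40/73 -4520/11169 4660/11169 -5 -1 W
final -6 -1 S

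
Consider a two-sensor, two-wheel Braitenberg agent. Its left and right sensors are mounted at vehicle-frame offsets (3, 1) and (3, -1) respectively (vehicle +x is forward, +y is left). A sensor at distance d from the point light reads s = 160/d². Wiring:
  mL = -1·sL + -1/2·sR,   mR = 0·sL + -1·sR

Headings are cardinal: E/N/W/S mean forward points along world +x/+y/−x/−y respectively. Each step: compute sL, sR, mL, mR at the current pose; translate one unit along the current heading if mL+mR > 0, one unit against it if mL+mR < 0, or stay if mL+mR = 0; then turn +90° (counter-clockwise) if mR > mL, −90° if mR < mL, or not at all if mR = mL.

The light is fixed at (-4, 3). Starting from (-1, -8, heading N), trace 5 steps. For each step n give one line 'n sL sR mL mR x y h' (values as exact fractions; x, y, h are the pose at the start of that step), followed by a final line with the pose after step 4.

n=0: pose=(-1,-8,N); sL=40/17, sR=2; mL=-57/17, mR=-2; mL+mR=-91/17 → advance -1; mR−mL=23/17 → turn +1·90°
n=1: pose=(-1,-9,W); sL=160/169, sR=160/121; mL=-32880/20449, mR=-160/121; mL+mR=-59920/20449 → advance -1; mR−mL=5840/20449 → turn +1·90°
n=2: pose=(0,-9,S); sL=16/25, sR=80/117; mL=-2872/2925, mR=-80/117; mL+mR=-1624/975 → advance -1; mR−mL=872/2925 → turn +1·90°
n=3: pose=(0,-8,E); sL=160/149, sR=160/193; mL=-42800/28757, mR=-160/193; mL+mR=-66640/28757 → advance -1; mR−mL=18960/28757 → turn +1·90°
n=4: pose=(-1,-8,N); sL=40/17, sR=2; mL=-57/17, mR=-2; mL+mR=-91/17 → advance -1; mR−mL=23/17 → turn +1·90°

0 40/17 2 -57/17 -2 -1 -8 N
1 160/169 160/121 -32880/20449 -160/121 -1 -9 W
2 16/25 80/117 -2872/2925 -80/117 0 -9 S
3 160/149 160/193 -42800/28757 -160/193 0 -8 E
4 40/17 2 -57/17 -2 -1 -8 N
final -1 -9 W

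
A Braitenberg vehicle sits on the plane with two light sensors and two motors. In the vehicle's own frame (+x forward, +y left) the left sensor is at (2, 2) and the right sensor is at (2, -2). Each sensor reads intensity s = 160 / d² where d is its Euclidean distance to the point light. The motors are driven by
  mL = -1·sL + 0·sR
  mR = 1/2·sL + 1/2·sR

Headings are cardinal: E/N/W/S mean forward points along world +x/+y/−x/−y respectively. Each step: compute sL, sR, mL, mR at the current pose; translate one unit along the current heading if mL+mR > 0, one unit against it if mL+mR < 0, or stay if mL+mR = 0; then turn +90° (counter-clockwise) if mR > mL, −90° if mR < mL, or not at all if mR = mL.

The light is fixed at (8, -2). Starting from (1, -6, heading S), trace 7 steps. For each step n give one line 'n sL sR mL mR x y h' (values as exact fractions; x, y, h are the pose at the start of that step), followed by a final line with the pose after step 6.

0 160/61 160/117 -160/61 14240/7137 1 -6 S
1 80/13 16/5 -80/13 304/65 1 -5 E
2 160/101 160/37 -160/101 11040/3737 0 -5 N
3 40/29 8/5 -40/29 216/145 0 -4 W
4 32/13 160/137 -32/13 3232/1781 -1 -4 S
5 16/5 80/29 -16/5 432/145 -1 -3 E
6 32/29 32/13 -32/29 672/377 -2 -3 N
final -2 -2 W

n=0: pose=(1,-6,S); sL=160/61, sR=160/117; mL=-160/61, mR=14240/7137; mL+mR=-4480/7137 → advance -1; mR−mL=32960/7137 → turn +1·90°
n=1: pose=(1,-5,E); sL=80/13, sR=16/5; mL=-80/13, mR=304/65; mL+mR=-96/65 → advance -1; mR−mL=704/65 → turn +1·90°
n=2: pose=(0,-5,N); sL=160/101, sR=160/37; mL=-160/101, mR=11040/3737; mL+mR=5120/3737 → advance +1; mR−mL=16960/3737 → turn +1·90°
n=3: pose=(0,-4,W); sL=40/29, sR=8/5; mL=-40/29, mR=216/145; mL+mR=16/145 → advance +1; mR−mL=416/145 → turn +1·90°
n=4: pose=(-1,-4,S); sL=32/13, sR=160/137; mL=-32/13, mR=3232/1781; mL+mR=-1152/1781 → advance -1; mR−mL=7616/1781 → turn +1·90°
n=5: pose=(-1,-3,E); sL=16/5, sR=80/29; mL=-16/5, mR=432/145; mL+mR=-32/145 → advance -1; mR−mL=896/145 → turn +1·90°
n=6: pose=(-2,-3,N); sL=32/29, sR=32/13; mL=-32/29, mR=672/377; mL+mR=256/377 → advance +1; mR−mL=1088/377 → turn +1·90°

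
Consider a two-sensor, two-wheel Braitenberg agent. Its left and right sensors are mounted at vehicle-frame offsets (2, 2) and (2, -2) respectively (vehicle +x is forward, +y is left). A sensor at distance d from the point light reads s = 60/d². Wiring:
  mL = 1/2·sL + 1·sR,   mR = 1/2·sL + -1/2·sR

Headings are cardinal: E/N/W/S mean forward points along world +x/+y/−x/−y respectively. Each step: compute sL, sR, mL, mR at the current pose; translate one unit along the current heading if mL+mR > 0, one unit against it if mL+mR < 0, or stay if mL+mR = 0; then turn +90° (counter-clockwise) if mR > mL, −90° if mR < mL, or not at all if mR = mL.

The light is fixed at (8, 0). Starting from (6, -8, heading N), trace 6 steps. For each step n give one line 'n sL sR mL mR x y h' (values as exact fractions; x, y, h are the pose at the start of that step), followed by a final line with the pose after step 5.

n=0: pose=(6,-8,N); sL=15/13, sR=5/3; mL=175/78, mR=-10/39; mL+mR=155/78 → advance +1; mR−mL=-5/2 → turn -1·90°
n=1: pose=(6,-7,E); sL=12/5, sR=20/27; mL=262/135, mR=112/135; mL+mR=374/135 → advance +1; mR−mL=-10/9 → turn -1·90°
n=2: pose=(7,-7,S); sL=30/41, sR=2/3; mL=127/123, mR=4/123; mL+mR=131/123 → advance +1; mR−mL=-1 → turn -1·90°
n=3: pose=(7,-8,W); sL=60/109, sR=4/3; mL=526/327, mR=-128/327; mL+mR=398/327 → advance +1; mR−mL=-2 → turn -1·90°
n=4: pose=(6,-8,N); sL=15/13, sR=5/3; mL=175/78, mR=-10/39; mL+mR=155/78 → advance +1; mR−mL=-5/2 → turn -1·90°
n=5: pose=(6,-7,E); sL=12/5, sR=20/27; mL=262/135, mR=112/135; mL+mR=374/135 → advance +1; mR−mL=-10/9 → turn -1·90°

0 15/13 5/3 175/78 -10/39 6 -8 N
1 12/5 20/27 262/135 112/135 6 -7 E
2 30/41 2/3 127/123 4/123 7 -7 S
3 60/109 4/3 526/327 -128/327 7 -8 W
4 15/13 5/3 175/78 -10/39 6 -8 N
5 12/5 20/27 262/135 112/135 6 -7 E
final 7 -7 S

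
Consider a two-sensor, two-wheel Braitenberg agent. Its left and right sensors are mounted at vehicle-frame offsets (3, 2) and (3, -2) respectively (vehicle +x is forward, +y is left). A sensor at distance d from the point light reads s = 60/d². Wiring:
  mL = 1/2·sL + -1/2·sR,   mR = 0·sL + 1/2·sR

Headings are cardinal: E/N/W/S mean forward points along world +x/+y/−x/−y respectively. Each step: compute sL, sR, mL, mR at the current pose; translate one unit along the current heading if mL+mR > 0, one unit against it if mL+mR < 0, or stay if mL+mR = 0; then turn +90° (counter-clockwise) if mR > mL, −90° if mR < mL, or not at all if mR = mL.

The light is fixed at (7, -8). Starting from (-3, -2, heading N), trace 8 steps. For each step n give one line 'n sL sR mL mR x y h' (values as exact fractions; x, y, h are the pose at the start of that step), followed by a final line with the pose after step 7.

0 4/15 12/29 -32/435 6/29 -3 -2 N
1 30/97 6/25 84/2425 3/25 -3 -1 W
2 60/97 12/37 528/3589 6/37 -4 -1 S
3 15/32 3/4 -9/64 3/8 -4 -2 E
4 4/15 12/29 -32/435 6/29 -3 -2 N
5 30/97 6/25 84/2425 3/25 -3 -1 W
6 60/97 12/37 528/3589 6/37 -4 -1 S
7 15/32 3/4 -9/64 3/8 -4 -2 E
final -3 -2 N

n=0: pose=(-3,-2,N); sL=4/15, sR=12/29; mL=-32/435, mR=6/29; mL+mR=2/15 → advance +1; mR−mL=122/435 → turn +1·90°
n=1: pose=(-3,-1,W); sL=30/97, sR=6/25; mL=84/2425, mR=3/25; mL+mR=15/97 → advance +1; mR−mL=207/2425 → turn +1·90°
n=2: pose=(-4,-1,S); sL=60/97, sR=12/37; mL=528/3589, mR=6/37; mL+mR=30/97 → advance +1; mR−mL=54/3589 → turn +1·90°
n=3: pose=(-4,-2,E); sL=15/32, sR=3/4; mL=-9/64, mR=3/8; mL+mR=15/64 → advance +1; mR−mL=33/64 → turn +1·90°
n=4: pose=(-3,-2,N); sL=4/15, sR=12/29; mL=-32/435, mR=6/29; mL+mR=2/15 → advance +1; mR−mL=122/435 → turn +1·90°
n=5: pose=(-3,-1,W); sL=30/97, sR=6/25; mL=84/2425, mR=3/25; mL+mR=15/97 → advance +1; mR−mL=207/2425 → turn +1·90°
n=6: pose=(-4,-1,S); sL=60/97, sR=12/37; mL=528/3589, mR=6/37; mL+mR=30/97 → advance +1; mR−mL=54/3589 → turn +1·90°
n=7: pose=(-4,-2,E); sL=15/32, sR=3/4; mL=-9/64, mR=3/8; mL+mR=15/64 → advance +1; mR−mL=33/64 → turn +1·90°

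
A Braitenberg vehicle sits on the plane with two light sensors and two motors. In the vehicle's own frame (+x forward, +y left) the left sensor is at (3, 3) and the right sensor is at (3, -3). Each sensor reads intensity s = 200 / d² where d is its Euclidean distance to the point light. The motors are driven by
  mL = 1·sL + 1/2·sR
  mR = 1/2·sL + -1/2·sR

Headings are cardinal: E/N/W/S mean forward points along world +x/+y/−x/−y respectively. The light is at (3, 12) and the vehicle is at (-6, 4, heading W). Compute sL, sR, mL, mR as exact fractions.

left sensor world pos  = (-9, 1); dL² = 265
right sensor world pos = (-9, 7); dR² = 169
sL = 200/265 = 40/53
sR = 200/169 = 200/169
mL = 1·sL + 1/2·sR = 12060/8957
mR = 1/2·sL + -1/2·sR = -1920/8957

40/53 200/169 12060/8957 -1920/8957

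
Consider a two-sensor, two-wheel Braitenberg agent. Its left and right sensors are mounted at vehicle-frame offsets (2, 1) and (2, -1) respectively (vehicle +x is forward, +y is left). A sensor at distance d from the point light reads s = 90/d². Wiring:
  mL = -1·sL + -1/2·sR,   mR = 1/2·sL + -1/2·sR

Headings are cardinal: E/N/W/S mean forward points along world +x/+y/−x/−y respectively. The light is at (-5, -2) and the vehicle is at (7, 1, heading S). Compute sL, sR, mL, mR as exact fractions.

left sensor world pos  = (8, -1); dL² = 170
right sensor world pos = (6, -1); dR² = 122
sL = 90/170 = 9/17
sR = 90/122 = 45/61
mL = -1·sL + -1/2·sR = -1863/2074
mR = 1/2·sL + -1/2·sR = -108/1037

9/17 45/61 -1863/2074 -108/1037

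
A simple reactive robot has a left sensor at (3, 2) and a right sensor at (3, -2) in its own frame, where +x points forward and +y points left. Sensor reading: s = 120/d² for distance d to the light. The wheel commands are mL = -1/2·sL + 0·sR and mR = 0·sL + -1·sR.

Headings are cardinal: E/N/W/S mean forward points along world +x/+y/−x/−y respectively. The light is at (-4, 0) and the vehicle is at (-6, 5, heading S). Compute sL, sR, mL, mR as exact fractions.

30 6 -15 -6

left sensor world pos  = (-4, 2); dL² = 4
right sensor world pos = (-8, 2); dR² = 20
sL = 120/4 = 30
sR = 120/20 = 6
mL = -1/2·sL + 0·sR = -15
mR = 0·sL + -1·sR = -6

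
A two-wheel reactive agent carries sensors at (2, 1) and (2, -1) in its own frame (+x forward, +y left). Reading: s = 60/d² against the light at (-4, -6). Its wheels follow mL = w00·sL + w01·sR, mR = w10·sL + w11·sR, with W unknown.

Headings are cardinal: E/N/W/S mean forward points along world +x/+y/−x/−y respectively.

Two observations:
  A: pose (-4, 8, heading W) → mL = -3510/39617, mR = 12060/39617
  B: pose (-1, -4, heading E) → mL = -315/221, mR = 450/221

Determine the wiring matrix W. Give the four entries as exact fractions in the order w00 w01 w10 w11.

1/2 -1 1/2 1/2

obs A: pose=(-4,8,W) → sL=60/173, sR=60/229, mL=-3510/39617, mR=12060/39617
obs B: pose=(-1,-4,E) → sL=30/17, sR=30/13, mL=-315/221, mR=450/221
sensor matrix S = [[60/173, 60/229], [30/17, 30/13]]; det S = 2959200/8755357
solve [mL_A; mL_B] = S·[w00; w01] and [mR_A; mR_B] = S·[w10; w11]:
  w00 = 1/2, w01 = -1, w10 = 1/2, w11 = 1/2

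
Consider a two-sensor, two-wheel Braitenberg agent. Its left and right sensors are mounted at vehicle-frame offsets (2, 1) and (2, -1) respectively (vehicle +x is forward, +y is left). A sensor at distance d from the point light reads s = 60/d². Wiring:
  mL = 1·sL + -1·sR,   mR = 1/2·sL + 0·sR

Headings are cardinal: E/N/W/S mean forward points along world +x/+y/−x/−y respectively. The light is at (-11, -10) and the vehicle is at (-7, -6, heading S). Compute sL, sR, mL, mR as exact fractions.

60/29 60/13 -960/377 30/29

left sensor world pos  = (-6, -8); dL² = 29
right sensor world pos = (-8, -8); dR² = 13
sL = 60/29 = 60/29
sR = 60/13 = 60/13
mL = 1·sL + -1·sR = -960/377
mR = 1/2·sL + 0·sR = 30/29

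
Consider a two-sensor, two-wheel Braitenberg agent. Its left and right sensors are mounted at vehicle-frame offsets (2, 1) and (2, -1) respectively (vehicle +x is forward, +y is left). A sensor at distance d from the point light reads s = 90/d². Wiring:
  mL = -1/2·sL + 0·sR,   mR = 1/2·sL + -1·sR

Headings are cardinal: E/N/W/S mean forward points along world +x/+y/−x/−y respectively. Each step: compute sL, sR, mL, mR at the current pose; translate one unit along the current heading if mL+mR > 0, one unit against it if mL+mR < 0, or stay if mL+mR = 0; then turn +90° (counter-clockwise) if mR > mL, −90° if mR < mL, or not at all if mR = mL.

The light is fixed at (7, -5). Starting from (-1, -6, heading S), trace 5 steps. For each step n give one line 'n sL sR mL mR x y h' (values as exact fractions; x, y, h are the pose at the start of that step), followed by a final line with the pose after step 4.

n=0: pose=(-1,-6,S); sL=45/29, sR=1; mL=-45/58, mR=-13/58; mL+mR=-1 → advance -1; mR−mL=16/29 → turn +1·90°
n=1: pose=(-1,-5,E); sL=90/37, sR=90/37; mL=-45/37, mR=-45/37; mL+mR=-90/37 → advance -1; mR−mL=0 → turn +0·90°
n=2: pose=(-2,-5,E); sL=9/5, sR=9/5; mL=-9/10, mR=-9/10; mL+mR=-9/5 → advance -1; mR−mL=0 → turn +0·90°
n=3: pose=(-3,-5,E); sL=18/13, sR=18/13; mL=-9/13, mR=-9/13; mL+mR=-18/13 → advance -1; mR−mL=0 → turn +0·90°
n=4: pose=(-4,-5,E); sL=45/41, sR=45/41; mL=-45/82, mR=-45/82; mL+mR=-45/41 → advance -1; mR−mL=0 → turn +0·90°

0 45/29 1 -45/58 -13/58 -1 -6 S
1 90/37 90/37 -45/37 -45/37 -1 -5 E
2 9/5 9/5 -9/10 -9/10 -2 -5 E
3 18/13 18/13 -9/13 -9/13 -3 -5 E
4 45/41 45/41 -45/82 -45/82 -4 -5 E
final -5 -5 E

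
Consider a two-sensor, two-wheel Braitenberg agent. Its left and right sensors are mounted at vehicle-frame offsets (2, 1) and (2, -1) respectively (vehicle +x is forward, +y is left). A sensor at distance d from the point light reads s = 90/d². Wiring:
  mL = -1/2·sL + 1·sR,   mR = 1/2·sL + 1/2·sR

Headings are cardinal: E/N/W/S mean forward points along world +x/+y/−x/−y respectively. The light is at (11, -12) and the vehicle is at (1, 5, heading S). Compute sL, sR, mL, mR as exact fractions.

5/17 45/173 665/5882 815/2941

left sensor world pos  = (2, 3); dL² = 306
right sensor world pos = (0, 3); dR² = 346
sL = 90/306 = 5/17
sR = 90/346 = 45/173
mL = -1/2·sL + 1·sR = 665/5882
mR = 1/2·sL + 1/2·sR = 815/2941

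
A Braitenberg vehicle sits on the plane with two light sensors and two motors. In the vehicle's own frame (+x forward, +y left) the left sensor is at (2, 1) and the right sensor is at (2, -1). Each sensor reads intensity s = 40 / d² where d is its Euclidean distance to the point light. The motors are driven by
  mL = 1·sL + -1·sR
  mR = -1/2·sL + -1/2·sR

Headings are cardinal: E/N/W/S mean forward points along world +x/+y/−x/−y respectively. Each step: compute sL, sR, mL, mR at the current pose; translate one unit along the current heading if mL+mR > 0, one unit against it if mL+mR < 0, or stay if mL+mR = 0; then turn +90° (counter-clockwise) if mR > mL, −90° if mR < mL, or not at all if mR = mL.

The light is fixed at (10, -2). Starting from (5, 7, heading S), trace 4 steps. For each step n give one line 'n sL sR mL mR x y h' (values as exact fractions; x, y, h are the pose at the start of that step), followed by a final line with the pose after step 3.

n=0: pose=(5,7,S); sL=8/13, sR=8/17; mL=32/221, mR=-120/221; mL+mR=-88/221 → advance -1; mR−mL=-152/221 → turn -1·90°
n=1: pose=(5,8,W); sL=4/13, sR=4/17; mL=16/221, mR=-60/221; mL+mR=-44/221 → advance -1; mR−mL=-76/221 → turn -1·90°
n=2: pose=(6,8,N); sL=40/169, sR=40/153; mL=-640/25857, mR=-6440/25857; mL+mR=-2360/8619 → advance -1; mR−mL=-5800/25857 → turn -1·90°
n=3: pose=(6,7,E); sL=5/13, sR=10/17; mL=-45/221, mR=-215/442; mL+mR=-305/442 → advance -1; mR−mL=-125/442 → turn -1·90°

0 8/13 8/17 32/221 -120/221 5 7 S
1 4/13 4/17 16/221 -60/221 5 8 W
2 40/169 40/153 -640/25857 -6440/25857 6 8 N
3 5/13 10/17 -45/221 -215/442 6 7 E
final 5 7 S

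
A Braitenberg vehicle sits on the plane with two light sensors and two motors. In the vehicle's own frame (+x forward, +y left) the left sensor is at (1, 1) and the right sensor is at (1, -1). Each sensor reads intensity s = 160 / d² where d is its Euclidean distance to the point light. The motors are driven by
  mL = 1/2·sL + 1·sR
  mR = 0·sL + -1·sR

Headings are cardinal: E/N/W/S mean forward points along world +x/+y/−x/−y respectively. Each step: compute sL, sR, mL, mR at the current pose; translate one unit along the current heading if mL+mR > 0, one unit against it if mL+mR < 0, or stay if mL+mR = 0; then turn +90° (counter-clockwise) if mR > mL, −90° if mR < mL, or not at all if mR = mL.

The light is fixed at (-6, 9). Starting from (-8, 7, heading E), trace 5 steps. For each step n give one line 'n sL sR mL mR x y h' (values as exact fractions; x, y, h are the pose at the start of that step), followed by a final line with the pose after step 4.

n=0: pose=(-8,7,E); sL=80, sR=16; mL=56, mR=-16; mL+mR=40 → advance +1; mR−mL=-72 → turn -1·90°
n=1: pose=(-7,7,S); sL=160/9, sR=160/13; mL=2480/117, mR=-160/13; mL+mR=80/9 → advance +1; mR−mL=-3920/117 → turn -1·90°
n=2: pose=(-7,6,W); sL=8, sR=20; mL=24, mR=-20; mL+mR=4 → advance +1; mR−mL=-44 → turn -1·90°
n=3: pose=(-8,6,N); sL=160/13, sR=32; mL=496/13, mR=-32; mL+mR=80/13 → advance +1; mR−mL=-912/13 → turn -1·90°
n=4: pose=(-8,7,E); sL=80, sR=16; mL=56, mR=-16; mL+mR=40 → advance +1; mR−mL=-72 → turn -1·90°

0 80 16 56 -16 -8 7 E
1 160/9 160/13 2480/117 -160/13 -7 7 S
2 8 20 24 -20 -7 6 W
3 160/13 32 496/13 -32 -8 6 N
4 80 16 56 -16 -8 7 E
final -7 7 S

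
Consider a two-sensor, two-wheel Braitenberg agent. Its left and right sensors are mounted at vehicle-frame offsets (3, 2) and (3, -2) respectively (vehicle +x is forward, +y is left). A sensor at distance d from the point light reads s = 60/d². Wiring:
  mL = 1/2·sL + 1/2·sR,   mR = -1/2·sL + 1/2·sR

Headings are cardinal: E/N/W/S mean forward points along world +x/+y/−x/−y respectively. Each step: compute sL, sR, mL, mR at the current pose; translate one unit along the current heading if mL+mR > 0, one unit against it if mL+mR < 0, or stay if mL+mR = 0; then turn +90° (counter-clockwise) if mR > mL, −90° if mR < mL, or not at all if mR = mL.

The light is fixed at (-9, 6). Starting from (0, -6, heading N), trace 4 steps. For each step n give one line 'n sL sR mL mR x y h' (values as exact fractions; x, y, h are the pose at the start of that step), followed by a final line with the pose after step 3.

n=0: pose=(0,-6,N); sL=6/13, sR=30/101; mL=498/1313, mR=-108/1313; mL+mR=30/101 → advance +1; mR−mL=-6/13 → turn -1·90°
n=1: pose=(0,-5,E); sL=4/15, sR=60/313; mL=1076/4695, mR=-176/4695; mL+mR=60/313 → advance +1; mR−mL=-4/15 → turn -1·90°
n=2: pose=(1,-5,S); sL=3/17, sR=3/13; mL=45/221, mR=6/221; mL+mR=3/13 → advance +1; mR−mL=-3/17 → turn -1·90°
n=3: pose=(1,-6,W); sL=12/49, sR=60/149; mL=2364/7301, mR=576/7301; mL+mR=60/149 → advance +1; mR−mL=-12/49 → turn -1·90°

0 6/13 30/101 498/1313 -108/1313 0 -6 N
1 4/15 60/313 1076/4695 -176/4695 0 -5 E
2 3/17 3/13 45/221 6/221 1 -5 S
3 12/49 60/149 2364/7301 576/7301 1 -6 W
final 0 -6 N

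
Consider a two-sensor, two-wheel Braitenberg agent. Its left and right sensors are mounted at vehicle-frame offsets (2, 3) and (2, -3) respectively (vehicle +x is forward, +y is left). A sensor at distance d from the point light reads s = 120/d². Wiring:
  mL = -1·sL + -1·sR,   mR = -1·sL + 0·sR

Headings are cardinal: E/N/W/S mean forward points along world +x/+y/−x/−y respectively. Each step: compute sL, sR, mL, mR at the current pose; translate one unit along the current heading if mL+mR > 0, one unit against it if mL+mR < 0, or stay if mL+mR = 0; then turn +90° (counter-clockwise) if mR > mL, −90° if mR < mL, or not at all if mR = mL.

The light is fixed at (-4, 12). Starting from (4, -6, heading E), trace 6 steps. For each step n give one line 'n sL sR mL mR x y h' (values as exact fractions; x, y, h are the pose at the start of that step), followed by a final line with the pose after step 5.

n=0: pose=(4,-6,E); sL=24/65, sR=120/541; mL=-20784/35165, mR=-24/65; mL+mR=-33768/35165 → advance -1; mR−mL=120/541 → turn +1·90°
n=1: pose=(3,-6,N); sL=15/34, sR=30/89; mL=-2355/3026, mR=-15/34; mL+mR=-1845/1513 → advance -1; mR−mL=30/89 → turn +1·90°
n=2: pose=(3,-7,W); sL=120/509, sR=120/281; mL=-94800/143029, mR=-120/509; mL+mR=-128520/143029 → advance -1; mR−mL=120/281 → turn +1·90°
n=3: pose=(4,-7,S); sL=60/281, sR=60/233; mL=-30840/65473, mR=-60/281; mL+mR=-44820/65473 → advance -1; mR−mL=60/233 → turn +1·90°
n=4: pose=(4,-6,E); sL=24/65, sR=120/541; mL=-20784/35165, mR=-24/65; mL+mR=-33768/35165 → advance -1; mR−mL=120/541 → turn +1·90°
n=5: pose=(3,-6,N); sL=15/34, sR=30/89; mL=-2355/3026, mR=-15/34; mL+mR=-1845/1513 → advance -1; mR−mL=30/89 → turn +1·90°

0 24/65 120/541 -20784/35165 -24/65 4 -6 E
1 15/34 30/89 -2355/3026 -15/34 3 -6 N
2 120/509 120/281 -94800/143029 -120/509 3 -7 W
3 60/281 60/233 -30840/65473 -60/281 4 -7 S
4 24/65 120/541 -20784/35165 -24/65 4 -6 E
5 15/34 30/89 -2355/3026 -15/34 3 -6 N
final 3 -7 W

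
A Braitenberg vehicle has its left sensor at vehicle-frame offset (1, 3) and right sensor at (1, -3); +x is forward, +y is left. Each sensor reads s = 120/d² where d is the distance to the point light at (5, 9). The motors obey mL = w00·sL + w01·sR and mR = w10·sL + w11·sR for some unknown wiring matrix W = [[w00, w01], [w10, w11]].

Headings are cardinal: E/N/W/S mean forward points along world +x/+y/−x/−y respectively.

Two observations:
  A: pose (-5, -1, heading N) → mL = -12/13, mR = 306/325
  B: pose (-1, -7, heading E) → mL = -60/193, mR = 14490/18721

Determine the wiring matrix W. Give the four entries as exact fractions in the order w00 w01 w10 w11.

obs A: pose=(-5,-1,N) → sL=12/25, sR=12/13, mL=-12/13, mR=306/325
obs B: pose=(-1,-7,E) → sL=60/97, sR=60/193, mL=-60/193, mR=14490/18721
sensor matrix S = [[12/25, 12/13], [60/97, 60/193]]; det S = -513216/1216865
solve [mL_A; mL_B] = S·[w00; w01] and [mR_A; mR_B] = S·[w10; w11]:
  w00 = 0, w01 = -1, w10 = 1, w11 = 1/2

0 -1 1 1/2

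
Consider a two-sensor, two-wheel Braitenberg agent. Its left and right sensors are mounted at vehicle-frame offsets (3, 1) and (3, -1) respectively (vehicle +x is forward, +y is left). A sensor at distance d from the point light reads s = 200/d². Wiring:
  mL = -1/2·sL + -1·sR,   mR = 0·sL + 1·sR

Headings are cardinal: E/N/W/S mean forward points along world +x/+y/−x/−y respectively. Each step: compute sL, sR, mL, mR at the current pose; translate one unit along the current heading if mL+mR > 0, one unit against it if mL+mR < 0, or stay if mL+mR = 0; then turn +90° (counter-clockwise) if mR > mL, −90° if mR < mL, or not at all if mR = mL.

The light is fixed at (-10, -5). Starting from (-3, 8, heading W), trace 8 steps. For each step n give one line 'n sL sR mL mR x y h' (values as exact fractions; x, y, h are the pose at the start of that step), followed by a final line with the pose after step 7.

n=0: pose=(-3,8,W); sL=5/4, sR=50/53; mL=-665/424, mR=50/53; mL+mR=-5/8 → advance -1; mR−mL=1065/424 → turn +1·90°
n=1: pose=(-2,8,S); sL=200/181, sR=200/149; mL=-51100/26969, mR=200/149; mL+mR=-100/181 → advance -1; mR−mL=87300/26969 → turn +1·90°
n=2: pose=(-2,9,E); sL=100/173, sR=20/29; mL=-4910/5017, mR=20/29; mL+mR=-50/173 → advance -1; mR−mL=8370/5017 → turn +1·90°
n=3: pose=(-3,9,N); sL=8/13, sR=200/353; mL=-4012/4589, mR=200/353; mL+mR=-4/13 → advance -1; mR−mL=6612/4589 → turn +1·90°
n=4: pose=(-3,8,W); sL=5/4, sR=50/53; mL=-665/424, mR=50/53; mL+mR=-5/8 → advance -1; mR−mL=1065/424 → turn +1·90°
n=5: pose=(-2,8,S); sL=200/181, sR=200/149; mL=-51100/26969, mR=200/149; mL+mR=-100/181 → advance -1; mR−mL=87300/26969 → turn +1·90°
n=6: pose=(-2,9,E); sL=100/173, sR=20/29; mL=-4910/5017, mR=20/29; mL+mR=-50/173 → advance -1; mR−mL=8370/5017 → turn +1·90°
n=7: pose=(-3,9,N); sL=8/13, sR=200/353; mL=-4012/4589, mR=200/353; mL+mR=-4/13 → advance -1; mR−mL=6612/4589 → turn +1·90°

0 5/4 50/53 -665/424 50/53 -3 8 W
1 200/181 200/149 -51100/26969 200/149 -2 8 S
2 100/173 20/29 -4910/5017 20/29 -2 9 E
3 8/13 200/353 -4012/4589 200/353 -3 9 N
4 5/4 50/53 -665/424 50/53 -3 8 W
5 200/181 200/149 -51100/26969 200/149 -2 8 S
6 100/173 20/29 -4910/5017 20/29 -2 9 E
7 8/13 200/353 -4012/4589 200/353 -3 9 N
final -3 8 W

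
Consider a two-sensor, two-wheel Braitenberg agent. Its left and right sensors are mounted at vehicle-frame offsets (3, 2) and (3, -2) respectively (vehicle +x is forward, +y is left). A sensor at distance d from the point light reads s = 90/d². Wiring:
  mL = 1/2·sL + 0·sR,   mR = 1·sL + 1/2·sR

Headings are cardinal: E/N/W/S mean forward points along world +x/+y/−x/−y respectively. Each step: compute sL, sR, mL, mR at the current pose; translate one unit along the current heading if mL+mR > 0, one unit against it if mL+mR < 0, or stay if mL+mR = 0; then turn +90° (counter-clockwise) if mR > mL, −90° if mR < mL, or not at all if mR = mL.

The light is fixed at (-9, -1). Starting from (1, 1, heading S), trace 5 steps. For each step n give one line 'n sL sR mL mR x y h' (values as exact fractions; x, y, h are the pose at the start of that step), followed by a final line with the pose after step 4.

0 18/29 18/13 9/29 495/377 1 1 S
1 45/89 9/17 45/178 2331/3026 1 0 E
2 90/97 18/37 45/97 4203/3589 2 0 N
3 45/32 9/8 45/64 63/32 2 1 W
4 18/29 18/13 9/29 495/377 1 1 S
final 1 0 E

n=0: pose=(1,1,S); sL=18/29, sR=18/13; mL=9/29, mR=495/377; mL+mR=612/377 → advance +1; mR−mL=378/377 → turn +1·90°
n=1: pose=(1,0,E); sL=45/89, sR=9/17; mL=45/178, mR=2331/3026; mL+mR=1548/1513 → advance +1; mR−mL=783/1513 → turn +1·90°
n=2: pose=(2,0,N); sL=90/97, sR=18/37; mL=45/97, mR=4203/3589; mL+mR=5868/3589 → advance +1; mR−mL=2538/3589 → turn +1·90°
n=3: pose=(2,1,W); sL=45/32, sR=9/8; mL=45/64, mR=63/32; mL+mR=171/64 → advance +1; mR−mL=81/64 → turn +1·90°
n=4: pose=(1,1,S); sL=18/29, sR=18/13; mL=9/29, mR=495/377; mL+mR=612/377 → advance +1; mR−mL=378/377 → turn +1·90°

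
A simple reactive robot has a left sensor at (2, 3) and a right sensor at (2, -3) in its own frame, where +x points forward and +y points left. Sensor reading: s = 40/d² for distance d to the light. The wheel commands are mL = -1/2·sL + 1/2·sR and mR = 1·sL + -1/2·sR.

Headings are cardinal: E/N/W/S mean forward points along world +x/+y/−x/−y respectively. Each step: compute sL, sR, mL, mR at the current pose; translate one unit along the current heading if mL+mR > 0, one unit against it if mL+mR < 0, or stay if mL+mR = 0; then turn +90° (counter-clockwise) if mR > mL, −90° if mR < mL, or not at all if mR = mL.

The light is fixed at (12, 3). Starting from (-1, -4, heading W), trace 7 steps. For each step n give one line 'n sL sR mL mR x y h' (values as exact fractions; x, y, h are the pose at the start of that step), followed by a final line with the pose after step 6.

n=0: pose=(-1,-4,W); sL=8/65, sR=40/241; mL=336/15665, mR=628/15665; mL+mR=4/65 → advance +1; mR−mL=292/15665 → turn +1·90°
n=1: pose=(-2,-4,S); sL=20/101, sR=4/37; mL=-168/3737, mR=538/3737; mL+mR=10/101 → advance +1; mR−mL=706/3737 → turn +1·90°
n=2: pose=(-2,-5,E); sL=40/169, sR=8/53; mL=-384/8957, mR=1444/8957; mL+mR=20/169 → advance +1; mR−mL=1828/8957 → turn +1·90°
n=3: pose=(-1,-5,N); sL=10/73, sR=5/17; mL=195/2482, mR=-25/2482; mL+mR=5/73 → advance +1; mR−mL=-110/1241 → turn -1·90°
n=4: pose=(-1,-4,E); sL=40/137, sR=40/221; mL=-1680/30277, mR=6100/30277; mL+mR=20/137 → advance +1; mR−mL=7780/30277 → turn +1·90°
n=5: pose=(0,-4,N); sL=4/25, sR=20/53; mL=144/1325, mR=-38/1325; mL+mR=2/25 → advance +1; mR−mL=-182/1325 → turn -1·90°
n=6: pose=(0,-3,E); sL=40/109, sR=40/181; mL=-1440/19729, mR=5060/19729; mL+mR=20/109 → advance +1; mR−mL=6500/19729 → turn +1·90°

0 8/65 40/241 336/15665 628/15665 -1 -4 W
1 20/101 4/37 -168/3737 538/3737 -2 -4 S
2 40/169 8/53 -384/8957 1444/8957 -2 -5 E
3 10/73 5/17 195/2482 -25/2482 -1 -5 N
4 40/137 40/221 -1680/30277 6100/30277 -1 -4 E
5 4/25 20/53 144/1325 -38/1325 0 -4 N
6 40/109 40/181 -1440/19729 5060/19729 0 -3 E
final 1 -3 N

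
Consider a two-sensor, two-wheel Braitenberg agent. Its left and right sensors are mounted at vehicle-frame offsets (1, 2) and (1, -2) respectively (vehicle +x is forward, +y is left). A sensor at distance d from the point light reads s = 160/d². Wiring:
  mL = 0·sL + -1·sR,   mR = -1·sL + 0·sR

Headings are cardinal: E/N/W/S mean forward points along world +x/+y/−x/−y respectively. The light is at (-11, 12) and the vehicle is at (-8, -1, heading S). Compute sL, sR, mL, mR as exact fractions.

160/221 160/197 -160/197 -160/221

left sensor world pos  = (-6, -2); dL² = 221
right sensor world pos = (-10, -2); dR² = 197
sL = 160/221 = 160/221
sR = 160/197 = 160/197
mL = 0·sL + -1·sR = -160/197
mR = -1·sL + 0·sR = -160/221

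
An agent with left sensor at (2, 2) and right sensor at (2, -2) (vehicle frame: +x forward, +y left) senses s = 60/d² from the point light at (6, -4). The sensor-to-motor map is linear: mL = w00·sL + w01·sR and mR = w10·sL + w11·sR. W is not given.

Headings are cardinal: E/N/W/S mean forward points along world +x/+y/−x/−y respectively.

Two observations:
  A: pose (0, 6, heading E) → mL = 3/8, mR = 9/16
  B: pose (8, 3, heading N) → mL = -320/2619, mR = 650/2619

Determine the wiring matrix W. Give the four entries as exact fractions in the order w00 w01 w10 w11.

-1 1 -1/2 1

obs A: pose=(0,6,E) → sL=3/8, sR=3/4, mL=3/8, mR=9/16
obs B: pose=(8,3,N) → sL=20/27, sR=60/97, mL=-320/2619, mR=650/2619
sensor matrix S = [[3/8, 3/4], [20/27, 60/97]]; det S = -565/1746
solve [mL_A; mL_B] = S·[w00; w01] and [mR_A; mR_B] = S·[w10; w11]:
  w00 = -1, w01 = 1, w10 = -1/2, w11 = 1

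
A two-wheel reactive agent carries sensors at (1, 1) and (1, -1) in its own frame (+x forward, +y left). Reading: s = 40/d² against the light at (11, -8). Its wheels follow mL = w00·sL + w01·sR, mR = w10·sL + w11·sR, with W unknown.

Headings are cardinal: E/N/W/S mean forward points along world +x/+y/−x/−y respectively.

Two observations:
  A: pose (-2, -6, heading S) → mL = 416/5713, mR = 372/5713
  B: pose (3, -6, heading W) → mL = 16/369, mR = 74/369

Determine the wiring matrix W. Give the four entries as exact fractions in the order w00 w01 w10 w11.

1 -1 -1/2 1

obs A: pose=(-2,-6,S) → sL=8/29, sR=40/197, mL=416/5713, mR=372/5713
obs B: pose=(3,-6,W) → sL=20/41, sR=4/9, mL=16/369, mR=74/369
sensor matrix S = [[8/29, 40/197], [20/41, 4/9]]; det S = 49664/2108097
solve [mL_A; mL_B] = S·[w00; w01] and [mR_A; mR_B] = S·[w10; w11]:
  w00 = 1, w01 = -1, w10 = -1/2, w11 = 1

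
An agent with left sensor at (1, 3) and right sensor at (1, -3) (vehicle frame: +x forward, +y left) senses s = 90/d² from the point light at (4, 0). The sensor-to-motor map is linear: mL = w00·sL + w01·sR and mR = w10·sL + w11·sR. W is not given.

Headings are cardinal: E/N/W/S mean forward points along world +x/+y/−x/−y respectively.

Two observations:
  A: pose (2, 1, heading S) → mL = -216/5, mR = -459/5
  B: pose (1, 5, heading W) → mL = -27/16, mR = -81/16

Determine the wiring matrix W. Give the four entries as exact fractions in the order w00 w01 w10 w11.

obs A: pose=(2,1,S) → sL=90, sR=18/5, mL=-216/5, mR=-459/5
obs B: pose=(1,5,W) → sL=9/2, sR=9/8, mL=-27/16, mR=-81/16
sensor matrix S = [[90, 18/5], [9/2, 9/8]]; det S = 1701/20
solve [mL_A; mL_B] = S·[w00; w01] and [mR_A; mR_B] = S·[w10; w11]:
  w00 = -1/2, w01 = 1/2, w10 = -1, w11 = -1/2

-1/2 1/2 -1 -1/2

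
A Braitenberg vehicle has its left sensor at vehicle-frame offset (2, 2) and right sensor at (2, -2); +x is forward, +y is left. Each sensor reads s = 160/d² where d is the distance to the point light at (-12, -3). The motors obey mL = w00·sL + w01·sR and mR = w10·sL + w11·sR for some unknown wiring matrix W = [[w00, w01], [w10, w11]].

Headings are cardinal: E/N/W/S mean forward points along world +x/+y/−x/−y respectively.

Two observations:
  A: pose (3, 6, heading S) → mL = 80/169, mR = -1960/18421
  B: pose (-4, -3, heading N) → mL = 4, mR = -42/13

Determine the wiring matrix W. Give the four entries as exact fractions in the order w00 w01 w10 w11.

obs A: pose=(3,6,S) → sL=80/169, sR=80/109, mL=80/169, mR=-1960/18421
obs B: pose=(-4,-3,N) → sL=4, sR=20/13, mL=4, mR=-42/13
sensor matrix S = [[80/169, 80/109], [4, 20/13]]; det S = -528640/239473
solve [mL_A; mL_B] = S·[w00; w01] and [mR_A; mR_B] = S·[w10; w11]:
  w00 = 1, w01 = 0, w10 = -1, w11 = 1/2

1 0 -1 1/2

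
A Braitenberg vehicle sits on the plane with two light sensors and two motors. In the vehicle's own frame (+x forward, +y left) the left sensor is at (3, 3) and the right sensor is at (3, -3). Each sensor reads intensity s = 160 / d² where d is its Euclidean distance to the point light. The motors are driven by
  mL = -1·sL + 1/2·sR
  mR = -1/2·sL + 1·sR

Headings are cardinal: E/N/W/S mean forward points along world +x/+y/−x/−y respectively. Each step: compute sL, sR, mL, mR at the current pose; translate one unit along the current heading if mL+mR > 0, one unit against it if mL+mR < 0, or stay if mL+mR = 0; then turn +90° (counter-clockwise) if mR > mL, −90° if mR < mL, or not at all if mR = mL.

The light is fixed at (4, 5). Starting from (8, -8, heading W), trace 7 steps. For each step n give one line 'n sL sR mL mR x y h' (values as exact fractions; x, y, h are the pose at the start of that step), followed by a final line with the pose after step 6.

0 160/257 160/101 4400/25957 33040/25957 8 -8 W
1 40/73 5/8 -275/1168 205/584 7 -8 S
2 160/157 32/65 -7888/10205 -176/10205 7 -9 E
3 80/61 80/73 -3400/4453 1960/4453 6 -9 N
4 32/65 32/29 112/1885 1616/1885 6 -10 W
5 8/17 20/41 -158/697 176/697 5 -10 S
6 32/37 160/377 -9104/13949 -112/13949 5 -11 E
final 4 -11 N

n=0: pose=(8,-8,W); sL=160/257, sR=160/101; mL=4400/25957, mR=33040/25957; mL+mR=37440/25957 → advance +1; mR−mL=28640/25957 → turn +1·90°
n=1: pose=(7,-8,S); sL=40/73, sR=5/8; mL=-275/1168, mR=205/584; mL+mR=135/1168 → advance +1; mR−mL=685/1168 → turn +1·90°
n=2: pose=(7,-9,E); sL=160/157, sR=32/65; mL=-7888/10205, mR=-176/10205; mL+mR=-8064/10205 → advance -1; mR−mL=7712/10205 → turn +1·90°
n=3: pose=(6,-9,N); sL=80/61, sR=80/73; mL=-3400/4453, mR=1960/4453; mL+mR=-1440/4453 → advance -1; mR−mL=5360/4453 → turn +1·90°
n=4: pose=(6,-10,W); sL=32/65, sR=32/29; mL=112/1885, mR=1616/1885; mL+mR=1728/1885 → advance +1; mR−mL=1504/1885 → turn +1·90°
n=5: pose=(5,-10,S); sL=8/17, sR=20/41; mL=-158/697, mR=176/697; mL+mR=18/697 → advance +1; mR−mL=334/697 → turn +1·90°
n=6: pose=(5,-11,E); sL=32/37, sR=160/377; mL=-9104/13949, mR=-112/13949; mL+mR=-9216/13949 → advance -1; mR−mL=8992/13949 → turn +1·90°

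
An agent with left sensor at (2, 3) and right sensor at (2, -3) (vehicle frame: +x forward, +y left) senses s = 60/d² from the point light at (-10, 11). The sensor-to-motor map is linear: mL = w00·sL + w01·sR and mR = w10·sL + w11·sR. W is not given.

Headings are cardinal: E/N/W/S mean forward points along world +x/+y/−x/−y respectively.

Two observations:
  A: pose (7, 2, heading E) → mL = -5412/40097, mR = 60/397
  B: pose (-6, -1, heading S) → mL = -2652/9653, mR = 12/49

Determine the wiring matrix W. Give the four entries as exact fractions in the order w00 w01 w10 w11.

obs A: pose=(7,2,E) → sL=60/397, sR=12/101, mL=-5412/40097, mR=60/397
obs B: pose=(-6,-1,S) → sL=12/49, sR=60/197, mL=-2652/9653, mR=12/49
sensor matrix S = [[60/397, 12/101], [12/49, 60/197]]; det S = 6554304/387056341
solve [mL_A; mL_B] = S·[w00; w01] and [mR_A; mR_B] = S·[w10; w11]:
  w00 = -1/2, w01 = -1/2, w10 = 1, w11 = 0

-1/2 -1/2 1 0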